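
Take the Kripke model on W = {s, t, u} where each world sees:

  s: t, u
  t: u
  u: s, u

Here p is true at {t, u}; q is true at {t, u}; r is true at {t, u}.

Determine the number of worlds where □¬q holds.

0

s: successors {t, u}; ¬q there: t:F, u:F. ✗
t: successors {u}; ¬q there: u:F. ✗
u: successors {s, u}; ¬q there: s:T, u:F. ✗
Satisfying worlds: ∅.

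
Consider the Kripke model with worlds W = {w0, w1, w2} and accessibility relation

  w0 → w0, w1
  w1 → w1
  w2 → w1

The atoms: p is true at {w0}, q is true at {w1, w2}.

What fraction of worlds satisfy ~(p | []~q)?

w0: p | []~q is T. ✗
w1: p | []~q is F. ✓
w2: p | []~q is F. ✓
That's 2 of 3 worlds, so 2/3.

2/3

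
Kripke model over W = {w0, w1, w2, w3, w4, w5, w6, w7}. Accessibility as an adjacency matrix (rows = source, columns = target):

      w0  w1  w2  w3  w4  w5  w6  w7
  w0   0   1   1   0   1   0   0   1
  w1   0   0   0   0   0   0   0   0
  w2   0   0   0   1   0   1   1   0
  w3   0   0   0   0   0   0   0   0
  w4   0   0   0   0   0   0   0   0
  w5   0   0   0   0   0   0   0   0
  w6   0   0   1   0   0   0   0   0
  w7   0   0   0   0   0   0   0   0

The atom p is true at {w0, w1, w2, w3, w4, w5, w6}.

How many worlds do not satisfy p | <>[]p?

1

w0: p is T, <>[]p is T. ✓
w1: p is T, <>[]p is F. ✓
w2: p is T, <>[]p is T. ✓
w3: p is T, <>[]p is F. ✓
w4: p is T, <>[]p is F. ✓
w5: p is T, <>[]p is F. ✓
w6: p is T, <>[]p is T. ✓
w7: p is F, <>[]p is F. ✗
Satisfying worlds: {w0, w1, w2, w3, w4, w5, w6}.
So p | <>[]p fails at the other 1 world.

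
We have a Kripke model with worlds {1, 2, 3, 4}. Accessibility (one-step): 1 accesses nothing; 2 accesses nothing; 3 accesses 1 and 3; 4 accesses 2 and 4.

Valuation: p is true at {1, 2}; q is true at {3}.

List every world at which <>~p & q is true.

{3}

1: <>~p is F, q is F. ✗
2: <>~p is F, q is F. ✗
3: <>~p is T, q is T. ✓
4: <>~p is T, q is F. ✗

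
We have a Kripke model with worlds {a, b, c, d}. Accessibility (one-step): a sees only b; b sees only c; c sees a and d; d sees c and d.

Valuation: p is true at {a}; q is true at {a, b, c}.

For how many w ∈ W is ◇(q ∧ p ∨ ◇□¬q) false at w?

3

a: successors {b}; q ∧ p ∨ ◇□¬q there: b:F. ✗
b: successors {c}; q ∧ p ∨ ◇□¬q there: c:F. ✗
c: successors {a, d}; q ∧ p ∨ ◇□¬q there: a:T, d:F. ✓
d: successors {c, d}; q ∧ p ∨ ◇□¬q there: c:F, d:F. ✗
Satisfying worlds: {c}.
So ◇(q ∧ p ∨ ◇□¬q) fails at the other 3 worlds.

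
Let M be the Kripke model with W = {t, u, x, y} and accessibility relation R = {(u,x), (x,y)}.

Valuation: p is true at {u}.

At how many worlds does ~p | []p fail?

t: ~p is T, []p is T. ✓
u: ~p is F, []p is F. ✗
x: ~p is T, []p is F. ✓
y: ~p is T, []p is T. ✓
Satisfying worlds: {t, x, y}.
So ~p | []p fails at the other 1 world.

1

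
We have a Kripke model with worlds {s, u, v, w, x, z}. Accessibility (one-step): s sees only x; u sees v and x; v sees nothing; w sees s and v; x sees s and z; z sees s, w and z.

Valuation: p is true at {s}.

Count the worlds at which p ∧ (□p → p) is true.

1

s: p is T, □p → p is T. ✓
u: p is F, □p → p is T. ✗
v: p is F, □p → p is F. ✗
w: p is F, □p → p is T. ✗
x: p is F, □p → p is T. ✗
z: p is F, □p → p is T. ✗
Satisfying worlds: {s}.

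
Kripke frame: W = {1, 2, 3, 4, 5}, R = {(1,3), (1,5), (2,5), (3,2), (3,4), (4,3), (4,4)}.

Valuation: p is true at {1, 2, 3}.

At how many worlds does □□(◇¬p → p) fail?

1: successors {3, 5}; □(◇¬p → p) there: 3:F, 5:T. ✗
2: successors {5}; □(◇¬p → p) there: 5:T. ✓
3: successors {2, 4}; □(◇¬p → p) there: 2:T, 4:F. ✗
4: successors {3, 4}; □(◇¬p → p) there: 3:F, 4:F. ✗
5: no successors, so □□(◇¬p → p) holds vacuously. ✓
Satisfying worlds: {2, 5}.
So □□(◇¬p → p) fails at the other 3 worlds.

3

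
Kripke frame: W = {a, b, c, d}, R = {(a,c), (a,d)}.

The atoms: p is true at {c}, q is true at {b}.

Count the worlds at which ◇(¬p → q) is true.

1

a: successors {c, d}; ¬p → q there: c:T, d:F. ✓
b: no successors, so ◇(¬p → q) fails. ✗
c: no successors, so ◇(¬p → q) fails. ✗
d: no successors, so ◇(¬p → q) fails. ✗
Satisfying worlds: {a}.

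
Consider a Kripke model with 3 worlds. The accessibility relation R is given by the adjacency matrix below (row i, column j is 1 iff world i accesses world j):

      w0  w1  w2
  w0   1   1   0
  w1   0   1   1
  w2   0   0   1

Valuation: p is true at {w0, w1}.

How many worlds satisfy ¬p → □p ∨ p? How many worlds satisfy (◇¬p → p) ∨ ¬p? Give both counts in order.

2 and 3

For ¬p → □p ∨ p:
w0: ¬p is F, □p ∨ p is T. ✓
w1: ¬p is F, □p ∨ p is T. ✓
w2: ¬p is T, □p ∨ p is F. ✗
— 2 worlds.
For (◇¬p → p) ∨ ¬p:
w0: ◇¬p → p is T, ¬p is F. ✓
w1: ◇¬p → p is T, ¬p is F. ✓
w2: ◇¬p → p is F, ¬p is T. ✓
— 3 worlds.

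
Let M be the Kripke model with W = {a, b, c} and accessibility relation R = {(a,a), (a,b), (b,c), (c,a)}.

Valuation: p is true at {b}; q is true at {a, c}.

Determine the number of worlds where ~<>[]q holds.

1

a: <>[]q is T. ✗
b: <>[]q is T. ✗
c: <>[]q is F. ✓
Satisfying worlds: {c}.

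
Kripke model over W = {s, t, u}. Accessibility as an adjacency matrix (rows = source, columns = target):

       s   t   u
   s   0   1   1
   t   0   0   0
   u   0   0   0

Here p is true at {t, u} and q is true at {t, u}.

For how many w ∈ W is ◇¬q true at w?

s: successors {t, u}; ¬q there: t:F, u:F. ✗
t: no successors, so ◇¬q fails. ✗
u: no successors, so ◇¬q fails. ✗
Satisfying worlds: ∅.

0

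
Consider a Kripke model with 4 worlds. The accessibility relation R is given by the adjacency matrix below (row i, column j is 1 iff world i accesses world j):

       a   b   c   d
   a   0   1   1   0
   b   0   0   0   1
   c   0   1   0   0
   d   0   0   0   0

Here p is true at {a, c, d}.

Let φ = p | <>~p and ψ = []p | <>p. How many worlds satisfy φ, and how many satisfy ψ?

3 and 3

For p | <>~p:
a: p is T, <>~p is T. ✓
b: p is F, <>~p is F. ✗
c: p is T, <>~p is T. ✓
d: p is T, <>~p is F. ✓
— 3 worlds.
For []p | <>p:
a: []p is F, <>p is T. ✓
b: []p is T, <>p is T. ✓
c: []p is F, <>p is F. ✗
d: []p is T, <>p is F. ✓
— 3 worlds.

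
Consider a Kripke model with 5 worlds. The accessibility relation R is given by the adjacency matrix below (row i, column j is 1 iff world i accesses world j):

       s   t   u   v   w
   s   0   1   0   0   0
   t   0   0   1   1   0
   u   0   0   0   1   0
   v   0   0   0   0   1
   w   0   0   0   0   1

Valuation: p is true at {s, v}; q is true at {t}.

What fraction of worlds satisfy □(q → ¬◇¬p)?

s: successors {t}; q → ¬◇¬p there: t:F. ✗
t: successors {u, v}; q → ¬◇¬p there: u:T, v:T. ✓
u: successors {v}; q → ¬◇¬p there: v:T. ✓
v: successors {w}; q → ¬◇¬p there: w:T. ✓
w: successors {w}; q → ¬◇¬p there: w:T. ✓
That's 4 of 5 worlds, so 4/5.

4/5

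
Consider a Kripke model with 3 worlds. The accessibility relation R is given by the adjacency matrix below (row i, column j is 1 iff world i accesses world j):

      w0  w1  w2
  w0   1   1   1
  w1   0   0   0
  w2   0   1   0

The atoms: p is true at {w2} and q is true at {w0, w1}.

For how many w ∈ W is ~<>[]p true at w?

1

w0: <>[]p is T. ✗
w1: <>[]p is F. ✓
w2: <>[]p is T. ✗
Satisfying worlds: {w1}.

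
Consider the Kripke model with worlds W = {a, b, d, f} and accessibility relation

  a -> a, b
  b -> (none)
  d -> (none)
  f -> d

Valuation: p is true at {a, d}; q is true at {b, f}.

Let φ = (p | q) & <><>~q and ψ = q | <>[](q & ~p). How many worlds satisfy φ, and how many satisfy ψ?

For (p | q) & <><>~q:
a: p | q is T, <><>~q is T. ✓
b: p | q is T, <><>~q is F. ✗
d: p | q is T, <><>~q is F. ✗
f: p | q is T, <><>~q is F. ✗
— 1 world.
For q | <>[](q & ~p):
a: q is F, <>[](q & ~p) is T. ✓
b: q is T, <>[](q & ~p) is F. ✓
d: q is F, <>[](q & ~p) is F. ✗
f: q is T, <>[](q & ~p) is T. ✓
— 3 worlds.

1 and 3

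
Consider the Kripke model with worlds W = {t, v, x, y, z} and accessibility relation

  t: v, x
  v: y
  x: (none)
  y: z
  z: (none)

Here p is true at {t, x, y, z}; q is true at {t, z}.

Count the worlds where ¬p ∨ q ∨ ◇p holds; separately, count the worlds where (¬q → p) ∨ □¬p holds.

4 and 4

For ¬p ∨ q ∨ ◇p:
t: ¬p is F, q ∨ ◇p is T. ✓
v: ¬p is T, q ∨ ◇p is T. ✓
x: ¬p is F, q ∨ ◇p is F. ✗
y: ¬p is F, q ∨ ◇p is T. ✓
z: ¬p is F, q ∨ ◇p is T. ✓
— 4 worlds.
For (¬q → p) ∨ □¬p:
t: ¬q → p is T, □¬p is F. ✓
v: ¬q → p is F, □¬p is F. ✗
x: ¬q → p is T, □¬p is T. ✓
y: ¬q → p is T, □¬p is F. ✓
z: ¬q → p is T, □¬p is T. ✓
— 4 worlds.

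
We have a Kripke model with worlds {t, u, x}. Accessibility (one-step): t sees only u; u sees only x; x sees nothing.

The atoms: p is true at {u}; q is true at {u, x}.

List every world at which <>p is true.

t: successors {u}; p there: u:T. ✓
u: successors {x}; p there: x:F. ✗
x: no successors, so <>p fails. ✗

{t}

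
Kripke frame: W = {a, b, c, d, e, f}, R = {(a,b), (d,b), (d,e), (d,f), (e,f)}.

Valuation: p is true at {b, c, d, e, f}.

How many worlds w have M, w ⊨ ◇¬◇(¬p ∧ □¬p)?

3

a: successors {b}; ¬◇(¬p ∧ □¬p) there: b:T. ✓
b: no successors, so ◇¬◇(¬p ∧ □¬p) fails. ✗
c: no successors, so ◇¬◇(¬p ∧ □¬p) fails. ✗
d: successors {b, e, f}; ¬◇(¬p ∧ □¬p) there: b:T, e:T, f:T. ✓
e: successors {f}; ¬◇(¬p ∧ □¬p) there: f:T. ✓
f: no successors, so ◇¬◇(¬p ∧ □¬p) fails. ✗
Satisfying worlds: {a, d, e}.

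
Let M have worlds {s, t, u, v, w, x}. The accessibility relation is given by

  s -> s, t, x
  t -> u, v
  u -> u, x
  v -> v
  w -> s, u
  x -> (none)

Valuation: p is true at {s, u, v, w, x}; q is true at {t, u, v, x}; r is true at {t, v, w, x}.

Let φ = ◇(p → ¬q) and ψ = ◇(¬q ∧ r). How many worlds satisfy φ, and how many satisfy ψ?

2 and 0

For ◇(p → ¬q):
s: successors {s, t, x}; p → ¬q there: s:T, t:T, x:F. ✓
t: successors {u, v}; p → ¬q there: u:F, v:F. ✗
u: successors {u, x}; p → ¬q there: u:F, x:F. ✗
v: successors {v}; p → ¬q there: v:F. ✗
w: successors {s, u}; p → ¬q there: s:T, u:F. ✓
x: no successors, so ◇(p → ¬q) fails. ✗
— 2 worlds.
For ◇(¬q ∧ r):
s: successors {s, t, x}; ¬q ∧ r there: s:F, t:F, x:F. ✗
t: successors {u, v}; ¬q ∧ r there: u:F, v:F. ✗
u: successors {u, x}; ¬q ∧ r there: u:F, x:F. ✗
v: successors {v}; ¬q ∧ r there: v:F. ✗
w: successors {s, u}; ¬q ∧ r there: s:F, u:F. ✗
x: no successors, so ◇(¬q ∧ r) fails. ✗
— 0 worlds.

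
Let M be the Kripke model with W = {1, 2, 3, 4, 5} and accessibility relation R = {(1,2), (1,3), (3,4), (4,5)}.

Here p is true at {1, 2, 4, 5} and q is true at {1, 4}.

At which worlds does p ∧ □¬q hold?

{1, 2, 4, 5}

1: p is T, □¬q is T. ✓
2: p is T, □¬q is T. ✓
3: p is F, □¬q is F. ✗
4: p is T, □¬q is T. ✓
5: p is T, □¬q is T. ✓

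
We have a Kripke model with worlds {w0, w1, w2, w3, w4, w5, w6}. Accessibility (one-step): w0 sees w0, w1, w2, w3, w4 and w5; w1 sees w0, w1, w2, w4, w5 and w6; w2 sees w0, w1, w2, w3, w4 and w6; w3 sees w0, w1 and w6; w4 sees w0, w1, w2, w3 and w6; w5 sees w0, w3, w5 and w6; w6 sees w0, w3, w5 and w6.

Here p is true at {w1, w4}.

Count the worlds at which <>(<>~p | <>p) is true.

w0: successors {w0, w1, w2, w3, w4, w5}; <>~p | <>p there: w0:T, w1:T, w2:T, w3:T, w4:T, w5:T. ✓
w1: successors {w0, w1, w2, w4, w5, w6}; <>~p | <>p there: w0:T, w1:T, w2:T, w4:T, w5:T, w6:T. ✓
w2: successors {w0, w1, w2, w3, w4, w6}; <>~p | <>p there: w0:T, w1:T, w2:T, w3:T, w4:T, w6:T. ✓
w3: successors {w0, w1, w6}; <>~p | <>p there: w0:T, w1:T, w6:T. ✓
w4: successors {w0, w1, w2, w3, w6}; <>~p | <>p there: w0:T, w1:T, w2:T, w3:T, w6:T. ✓
w5: successors {w0, w3, w5, w6}; <>~p | <>p there: w0:T, w3:T, w5:T, w6:T. ✓
w6: successors {w0, w3, w5, w6}; <>~p | <>p there: w0:T, w3:T, w5:T, w6:T. ✓
Satisfying worlds: {w0, w1, w2, w3, w4, w5, w6}.

7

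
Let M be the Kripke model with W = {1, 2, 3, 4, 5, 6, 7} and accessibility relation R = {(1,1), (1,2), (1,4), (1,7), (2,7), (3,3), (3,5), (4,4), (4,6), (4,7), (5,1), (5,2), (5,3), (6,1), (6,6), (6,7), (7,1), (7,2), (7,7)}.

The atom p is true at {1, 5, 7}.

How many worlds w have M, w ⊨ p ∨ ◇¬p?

6

1: p is T, ◇¬p is T. ✓
2: p is F, ◇¬p is F. ✗
3: p is F, ◇¬p is T. ✓
4: p is F, ◇¬p is T. ✓
5: p is T, ◇¬p is T. ✓
6: p is F, ◇¬p is T. ✓
7: p is T, ◇¬p is T. ✓
Satisfying worlds: {1, 3, 4, 5, 6, 7}.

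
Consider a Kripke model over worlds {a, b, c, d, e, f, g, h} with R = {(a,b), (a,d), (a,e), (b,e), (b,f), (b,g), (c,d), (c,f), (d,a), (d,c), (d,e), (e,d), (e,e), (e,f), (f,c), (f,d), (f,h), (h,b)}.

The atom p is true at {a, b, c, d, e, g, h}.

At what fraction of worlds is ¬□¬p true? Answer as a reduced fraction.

7/8

a: □¬p is F. ✓
b: □¬p is F. ✓
c: □¬p is F. ✓
d: □¬p is F. ✓
e: □¬p is F. ✓
f: □¬p is F. ✓
g: □¬p is T. ✗
h: □¬p is F. ✓
That's 7 of 8 worlds, so 7/8.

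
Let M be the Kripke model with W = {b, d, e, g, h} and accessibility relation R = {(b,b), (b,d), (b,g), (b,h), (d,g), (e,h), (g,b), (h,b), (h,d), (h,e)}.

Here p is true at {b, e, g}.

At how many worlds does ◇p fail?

b: successors {b, d, g, h}; p there: b:T, d:F, g:T, h:F. ✓
d: successors {g}; p there: g:T. ✓
e: successors {h}; p there: h:F. ✗
g: successors {b}; p there: b:T. ✓
h: successors {b, d, e}; p there: b:T, d:F, e:T. ✓
Satisfying worlds: {b, d, g, h}.
So ◇p fails at the other 1 world.

1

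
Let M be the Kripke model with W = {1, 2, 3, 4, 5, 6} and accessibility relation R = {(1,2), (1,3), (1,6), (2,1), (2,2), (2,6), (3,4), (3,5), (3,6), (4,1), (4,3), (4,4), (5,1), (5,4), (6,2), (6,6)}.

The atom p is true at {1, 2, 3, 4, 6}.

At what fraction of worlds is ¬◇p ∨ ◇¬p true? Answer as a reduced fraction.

1: ¬◇p is F, ◇¬p is F. ✗
2: ¬◇p is F, ◇¬p is F. ✗
3: ¬◇p is F, ◇¬p is T. ✓
4: ¬◇p is F, ◇¬p is F. ✗
5: ¬◇p is F, ◇¬p is F. ✗
6: ¬◇p is F, ◇¬p is F. ✗
That's 1 of 6 worlds, so 1/6.

1/6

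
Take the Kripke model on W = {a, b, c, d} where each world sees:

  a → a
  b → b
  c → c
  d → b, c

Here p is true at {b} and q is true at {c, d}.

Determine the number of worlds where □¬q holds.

2

a: successors {a}; ¬q there: a:T. ✓
b: successors {b}; ¬q there: b:T. ✓
c: successors {c}; ¬q there: c:F. ✗
d: successors {b, c}; ¬q there: b:T, c:F. ✗
Satisfying worlds: {a, b}.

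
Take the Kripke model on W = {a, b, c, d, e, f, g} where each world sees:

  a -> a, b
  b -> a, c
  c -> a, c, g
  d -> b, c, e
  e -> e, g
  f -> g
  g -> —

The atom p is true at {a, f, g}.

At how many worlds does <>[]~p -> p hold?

5

a: <>[]~p is F, p is T. ✓
b: <>[]~p is F, p is F. ✓
c: <>[]~p is T, p is F. ✗
d: <>[]~p is F, p is F. ✓
e: <>[]~p is T, p is F. ✗
f: <>[]~p is T, p is T. ✓
g: <>[]~p is F, p is T. ✓
Satisfying worlds: {a, b, d, f, g}.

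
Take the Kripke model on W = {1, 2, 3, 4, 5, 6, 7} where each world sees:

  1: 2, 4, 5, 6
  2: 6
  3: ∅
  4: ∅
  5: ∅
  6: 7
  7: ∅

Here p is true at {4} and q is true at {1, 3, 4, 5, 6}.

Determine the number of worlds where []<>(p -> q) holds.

5

1: successors {2, 4, 5, 6}; <>(p -> q) there: 2:T, 4:F, 5:F, 6:T. ✗
2: successors {6}; <>(p -> q) there: 6:T. ✓
3: no successors, so []<>(p -> q) holds vacuously. ✓
4: no successors, so []<>(p -> q) holds vacuously. ✓
5: no successors, so []<>(p -> q) holds vacuously. ✓
6: successors {7}; <>(p -> q) there: 7:F. ✗
7: no successors, so []<>(p -> q) holds vacuously. ✓
Satisfying worlds: {2, 3, 4, 5, 7}.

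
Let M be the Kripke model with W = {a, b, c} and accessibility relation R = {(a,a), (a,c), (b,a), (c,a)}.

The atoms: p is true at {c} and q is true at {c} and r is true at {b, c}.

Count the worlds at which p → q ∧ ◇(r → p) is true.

a: p is F, q ∧ ◇(r → p) is F. ✓
b: p is F, q ∧ ◇(r → p) is F. ✓
c: p is T, q ∧ ◇(r → p) is T. ✓
Satisfying worlds: {a, b, c}.

3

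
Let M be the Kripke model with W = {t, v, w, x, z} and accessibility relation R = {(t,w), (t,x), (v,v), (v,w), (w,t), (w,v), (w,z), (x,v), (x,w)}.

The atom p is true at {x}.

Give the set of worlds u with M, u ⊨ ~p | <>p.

{t, v, w, z}

t: ~p is T, <>p is T. ✓
v: ~p is T, <>p is F. ✓
w: ~p is T, <>p is F. ✓
x: ~p is F, <>p is F. ✗
z: ~p is T, <>p is F. ✓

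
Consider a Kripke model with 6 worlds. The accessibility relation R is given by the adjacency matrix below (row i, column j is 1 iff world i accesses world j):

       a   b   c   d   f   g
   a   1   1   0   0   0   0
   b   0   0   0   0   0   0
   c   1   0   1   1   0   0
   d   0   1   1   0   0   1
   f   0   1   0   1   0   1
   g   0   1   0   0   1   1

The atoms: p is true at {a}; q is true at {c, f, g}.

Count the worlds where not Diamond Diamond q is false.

a: Diamond Diamond q is F. ✓
b: Diamond Diamond q is F. ✓
c: Diamond Diamond q is T. ✗
d: Diamond Diamond q is T. ✗
f: Diamond Diamond q is T. ✗
g: Diamond Diamond q is T. ✗
Satisfying worlds: {a, b}.
So not Diamond Diamond q fails at the other 4 worlds.

4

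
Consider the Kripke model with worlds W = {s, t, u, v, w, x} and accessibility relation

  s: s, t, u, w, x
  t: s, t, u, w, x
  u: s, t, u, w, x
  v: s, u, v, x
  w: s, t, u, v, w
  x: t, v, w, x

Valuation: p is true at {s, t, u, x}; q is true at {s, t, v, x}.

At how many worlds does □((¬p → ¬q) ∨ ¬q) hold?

3

s: successors {s, t, u, w, x}; (¬p → ¬q) ∨ ¬q there: s:T, t:T, u:T, w:T, x:T. ✓
t: successors {s, t, u, w, x}; (¬p → ¬q) ∨ ¬q there: s:T, t:T, u:T, w:T, x:T. ✓
u: successors {s, t, u, w, x}; (¬p → ¬q) ∨ ¬q there: s:T, t:T, u:T, w:T, x:T. ✓
v: successors {s, u, v, x}; (¬p → ¬q) ∨ ¬q there: s:T, u:T, v:F, x:T. ✗
w: successors {s, t, u, v, w}; (¬p → ¬q) ∨ ¬q there: s:T, t:T, u:T, v:F, w:T. ✗
x: successors {t, v, w, x}; (¬p → ¬q) ∨ ¬q there: t:T, v:F, w:T, x:T. ✗
Satisfying worlds: {s, t, u}.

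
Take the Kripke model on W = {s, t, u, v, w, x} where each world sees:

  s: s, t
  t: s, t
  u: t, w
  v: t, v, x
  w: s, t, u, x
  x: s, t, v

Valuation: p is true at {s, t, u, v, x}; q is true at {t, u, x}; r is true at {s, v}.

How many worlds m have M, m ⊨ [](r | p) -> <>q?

s: [](r | p) is T, <>q is T. ✓
t: [](r | p) is T, <>q is T. ✓
u: [](r | p) is F, <>q is T. ✓
v: [](r | p) is T, <>q is T. ✓
w: [](r | p) is T, <>q is T. ✓
x: [](r | p) is T, <>q is T. ✓
Satisfying worlds: {s, t, u, v, w, x}.

6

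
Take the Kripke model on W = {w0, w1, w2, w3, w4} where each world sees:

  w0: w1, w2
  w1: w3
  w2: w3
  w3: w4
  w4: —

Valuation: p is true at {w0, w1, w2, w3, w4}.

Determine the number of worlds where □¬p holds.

w0: successors {w1, w2}; ¬p there: w1:F, w2:F. ✗
w1: successors {w3}; ¬p there: w3:F. ✗
w2: successors {w3}; ¬p there: w3:F. ✗
w3: successors {w4}; ¬p there: w4:F. ✗
w4: no successors, so □¬p holds vacuously. ✓
Satisfying worlds: {w4}.

1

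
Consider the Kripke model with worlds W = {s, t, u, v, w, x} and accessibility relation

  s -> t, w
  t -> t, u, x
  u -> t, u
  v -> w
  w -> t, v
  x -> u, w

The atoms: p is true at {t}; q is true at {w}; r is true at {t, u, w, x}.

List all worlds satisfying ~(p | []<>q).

s: p | []<>q is F. ✓
t: p | []<>q is T. ✗
u: p | []<>q is F. ✓
v: p | []<>q is F. ✓
w: p | []<>q is F. ✓
x: p | []<>q is F. ✓

{s, u, v, w, x}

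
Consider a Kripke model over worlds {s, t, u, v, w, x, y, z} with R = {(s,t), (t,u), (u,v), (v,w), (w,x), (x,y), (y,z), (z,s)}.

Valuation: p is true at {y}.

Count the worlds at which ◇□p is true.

s: successors {t}; □p there: t:F. ✗
t: successors {u}; □p there: u:F. ✗
u: successors {v}; □p there: v:F. ✗
v: successors {w}; □p there: w:F. ✗
w: successors {x}; □p there: x:T. ✓
x: successors {y}; □p there: y:F. ✗
y: successors {z}; □p there: z:F. ✗
z: successors {s}; □p there: s:F. ✗
Satisfying worlds: {w}.

1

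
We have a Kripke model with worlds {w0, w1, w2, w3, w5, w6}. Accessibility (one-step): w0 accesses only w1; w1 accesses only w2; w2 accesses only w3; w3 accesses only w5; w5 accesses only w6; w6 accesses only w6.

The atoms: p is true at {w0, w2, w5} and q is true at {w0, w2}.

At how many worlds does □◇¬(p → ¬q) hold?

1

w0: successors {w1}; ◇¬(p → ¬q) there: w1:T. ✓
w1: successors {w2}; ◇¬(p → ¬q) there: w2:F. ✗
w2: successors {w3}; ◇¬(p → ¬q) there: w3:F. ✗
w3: successors {w5}; ◇¬(p → ¬q) there: w5:F. ✗
w5: successors {w6}; ◇¬(p → ¬q) there: w6:F. ✗
w6: successors {w6}; ◇¬(p → ¬q) there: w6:F. ✗
Satisfying worlds: {w0}.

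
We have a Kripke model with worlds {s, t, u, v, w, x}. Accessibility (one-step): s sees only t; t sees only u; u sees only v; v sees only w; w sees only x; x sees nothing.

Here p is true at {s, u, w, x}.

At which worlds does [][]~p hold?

s: successors {t}; []~p there: t:F. ✗
t: successors {u}; []~p there: u:T. ✓
u: successors {v}; []~p there: v:F. ✗
v: successors {w}; []~p there: w:F. ✗
w: successors {x}; []~p there: x:T. ✓
x: no successors, so [][]~p holds vacuously. ✓

{t, w, x}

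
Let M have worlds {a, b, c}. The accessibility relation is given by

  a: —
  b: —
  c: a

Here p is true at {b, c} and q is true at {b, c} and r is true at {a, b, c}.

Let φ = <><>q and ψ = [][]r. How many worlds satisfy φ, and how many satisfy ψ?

For <><>q:
a: no successors, so <><>q fails. ✗
b: no successors, so <><>q fails. ✗
c: successors {a}; <>q there: a:F. ✗
— 0 worlds.
For [][]r:
a: no successors, so [][]r holds vacuously. ✓
b: no successors, so [][]r holds vacuously. ✓
c: successors {a}; []r there: a:T. ✓
— 3 worlds.

0 and 3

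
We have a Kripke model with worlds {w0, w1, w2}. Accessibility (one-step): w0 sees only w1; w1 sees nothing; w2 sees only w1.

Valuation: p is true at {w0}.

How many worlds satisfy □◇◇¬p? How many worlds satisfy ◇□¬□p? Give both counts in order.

1 and 2

For □◇◇¬p:
w0: successors {w1}; ◇◇¬p there: w1:F. ✗
w1: no successors, so □◇◇¬p holds vacuously. ✓
w2: successors {w1}; ◇◇¬p there: w1:F. ✗
— 1 world.
For ◇□¬□p:
w0: successors {w1}; □¬□p there: w1:T. ✓
w1: no successors, so ◇□¬□p fails. ✗
w2: successors {w1}; □¬□p there: w1:T. ✓
— 2 worlds.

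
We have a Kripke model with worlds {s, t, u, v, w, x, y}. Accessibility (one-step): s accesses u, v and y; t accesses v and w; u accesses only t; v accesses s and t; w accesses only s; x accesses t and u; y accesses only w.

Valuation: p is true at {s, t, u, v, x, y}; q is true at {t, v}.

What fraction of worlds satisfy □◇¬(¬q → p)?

s: successors {u, v, y}; ◇¬(¬q → p) there: u:F, v:F, y:T. ✗
t: successors {v, w}; ◇¬(¬q → p) there: v:F, w:F. ✗
u: successors {t}; ◇¬(¬q → p) there: t:T. ✓
v: successors {s, t}; ◇¬(¬q → p) there: s:F, t:T. ✗
w: successors {s}; ◇¬(¬q → p) there: s:F. ✗
x: successors {t, u}; ◇¬(¬q → p) there: t:T, u:F. ✗
y: successors {w}; ◇¬(¬q → p) there: w:F. ✗
That's 1 of 7 worlds, so 1/7.

1/7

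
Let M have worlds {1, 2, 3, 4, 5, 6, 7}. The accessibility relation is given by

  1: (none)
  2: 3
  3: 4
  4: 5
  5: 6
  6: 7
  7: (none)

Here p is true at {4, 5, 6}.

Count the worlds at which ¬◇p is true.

1: ◇p is F. ✓
2: ◇p is F. ✓
3: ◇p is T. ✗
4: ◇p is T. ✗
5: ◇p is T. ✗
6: ◇p is F. ✓
7: ◇p is F. ✓
Satisfying worlds: {1, 2, 6, 7}.

4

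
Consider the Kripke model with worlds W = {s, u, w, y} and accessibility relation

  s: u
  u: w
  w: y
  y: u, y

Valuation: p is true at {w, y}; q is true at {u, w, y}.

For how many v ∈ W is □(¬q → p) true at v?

4

s: successors {u}; ¬q → p there: u:T. ✓
u: successors {w}; ¬q → p there: w:T. ✓
w: successors {y}; ¬q → p there: y:T. ✓
y: successors {u, y}; ¬q → p there: u:T, y:T. ✓
Satisfying worlds: {s, u, w, y}.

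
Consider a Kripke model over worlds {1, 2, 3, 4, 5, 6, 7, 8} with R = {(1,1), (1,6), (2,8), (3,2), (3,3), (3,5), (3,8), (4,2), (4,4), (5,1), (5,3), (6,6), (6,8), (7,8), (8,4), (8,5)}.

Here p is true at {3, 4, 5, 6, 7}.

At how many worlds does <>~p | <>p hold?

8

1: <>~p is T, <>p is T. ✓
2: <>~p is T, <>p is F. ✓
3: <>~p is T, <>p is T. ✓
4: <>~p is T, <>p is T. ✓
5: <>~p is T, <>p is T. ✓
6: <>~p is T, <>p is T. ✓
7: <>~p is T, <>p is F. ✓
8: <>~p is F, <>p is T. ✓
Satisfying worlds: {1, 2, 3, 4, 5, 6, 7, 8}.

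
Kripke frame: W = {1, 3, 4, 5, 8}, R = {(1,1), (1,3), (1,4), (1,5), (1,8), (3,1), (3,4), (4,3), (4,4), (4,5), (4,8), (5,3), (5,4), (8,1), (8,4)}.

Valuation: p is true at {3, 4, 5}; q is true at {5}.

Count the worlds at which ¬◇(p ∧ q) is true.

1: ◇(p ∧ q) is T. ✗
3: ◇(p ∧ q) is F. ✓
4: ◇(p ∧ q) is T. ✗
5: ◇(p ∧ q) is F. ✓
8: ◇(p ∧ q) is F. ✓
Satisfying worlds: {3, 5, 8}.

3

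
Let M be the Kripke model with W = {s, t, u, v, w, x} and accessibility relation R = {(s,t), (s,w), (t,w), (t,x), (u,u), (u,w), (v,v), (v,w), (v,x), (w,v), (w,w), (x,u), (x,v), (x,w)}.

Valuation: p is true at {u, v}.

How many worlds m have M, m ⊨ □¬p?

s: successors {t, w}; ¬p there: t:T, w:T. ✓
t: successors {w, x}; ¬p there: w:T, x:T. ✓
u: successors {u, w}; ¬p there: u:F, w:T. ✗
v: successors {v, w, x}; ¬p there: v:F, w:T, x:T. ✗
w: successors {v, w}; ¬p there: v:F, w:T. ✗
x: successors {u, v, w}; ¬p there: u:F, v:F, w:T. ✗
Satisfying worlds: {s, t}.

2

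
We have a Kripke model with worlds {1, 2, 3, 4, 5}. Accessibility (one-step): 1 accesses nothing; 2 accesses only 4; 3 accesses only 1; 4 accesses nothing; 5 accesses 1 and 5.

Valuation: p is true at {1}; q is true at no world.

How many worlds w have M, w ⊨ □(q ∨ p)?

3

1: no successors, so □(q ∨ p) holds vacuously. ✓
2: successors {4}; q ∨ p there: 4:F. ✗
3: successors {1}; q ∨ p there: 1:T. ✓
4: no successors, so □(q ∨ p) holds vacuously. ✓
5: successors {1, 5}; q ∨ p there: 1:T, 5:F. ✗
Satisfying worlds: {1, 3, 4}.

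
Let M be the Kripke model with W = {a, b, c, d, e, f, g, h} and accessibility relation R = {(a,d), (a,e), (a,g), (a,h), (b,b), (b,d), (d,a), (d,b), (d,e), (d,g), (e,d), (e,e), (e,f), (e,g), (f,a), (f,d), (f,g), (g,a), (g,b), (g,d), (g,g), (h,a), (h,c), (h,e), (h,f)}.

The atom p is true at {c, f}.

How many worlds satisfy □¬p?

a: successors {d, e, g, h}; ¬p there: d:T, e:T, g:T, h:T. ✓
b: successors {b, d}; ¬p there: b:T, d:T. ✓
c: no successors, so □¬p holds vacuously. ✓
d: successors {a, b, e, g}; ¬p there: a:T, b:T, e:T, g:T. ✓
e: successors {d, e, f, g}; ¬p there: d:T, e:T, f:F, g:T. ✗
f: successors {a, d, g}; ¬p there: a:T, d:T, g:T. ✓
g: successors {a, b, d, g}; ¬p there: a:T, b:T, d:T, g:T. ✓
h: successors {a, c, e, f}; ¬p there: a:T, c:F, e:T, f:F. ✗
Satisfying worlds: {a, b, c, d, f, g}.

6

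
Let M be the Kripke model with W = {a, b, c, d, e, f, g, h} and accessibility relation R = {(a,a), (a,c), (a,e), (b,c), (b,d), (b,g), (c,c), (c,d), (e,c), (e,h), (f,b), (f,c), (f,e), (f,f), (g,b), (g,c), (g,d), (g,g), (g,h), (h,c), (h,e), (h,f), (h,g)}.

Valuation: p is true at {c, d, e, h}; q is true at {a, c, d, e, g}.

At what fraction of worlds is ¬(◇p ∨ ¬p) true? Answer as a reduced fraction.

a: ◇p ∨ ¬p is T. ✗
b: ◇p ∨ ¬p is T. ✗
c: ◇p ∨ ¬p is T. ✗
d: ◇p ∨ ¬p is F. ✓
e: ◇p ∨ ¬p is T. ✗
f: ◇p ∨ ¬p is T. ✗
g: ◇p ∨ ¬p is T. ✗
h: ◇p ∨ ¬p is T. ✗
That's 1 of 8 worlds, so 1/8.

1/8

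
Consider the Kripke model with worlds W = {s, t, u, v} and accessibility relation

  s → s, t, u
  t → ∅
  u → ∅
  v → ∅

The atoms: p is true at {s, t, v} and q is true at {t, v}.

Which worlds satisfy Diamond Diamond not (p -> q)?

s: successors {s, t, u}; Diamond not (p -> q) there: s:T, t:F, u:F. ✓
t: no successors, so Diamond Diamond not (p -> q) fails. ✗
u: no successors, so Diamond Diamond not (p -> q) fails. ✗
v: no successors, so Diamond Diamond not (p -> q) fails. ✗

{s}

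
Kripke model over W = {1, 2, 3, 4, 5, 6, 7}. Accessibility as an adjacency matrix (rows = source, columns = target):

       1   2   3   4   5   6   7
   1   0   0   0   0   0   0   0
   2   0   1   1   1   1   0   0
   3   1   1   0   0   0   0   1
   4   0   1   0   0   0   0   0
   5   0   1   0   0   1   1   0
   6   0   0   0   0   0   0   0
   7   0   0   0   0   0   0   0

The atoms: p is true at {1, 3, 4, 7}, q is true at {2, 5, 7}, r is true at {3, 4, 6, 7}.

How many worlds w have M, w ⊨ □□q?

3

1: no successors, so □□q holds vacuously. ✓
2: successors {2, 3, 4, 5}; □q there: 2:F, 3:F, 4:T, 5:F. ✗
3: successors {1, 2, 7}; □q there: 1:T, 2:F, 7:T. ✗
4: successors {2}; □q there: 2:F. ✗
5: successors {2, 5, 6}; □q there: 2:F, 5:F, 6:T. ✗
6: no successors, so □□q holds vacuously. ✓
7: no successors, so □□q holds vacuously. ✓
Satisfying worlds: {1, 6, 7}.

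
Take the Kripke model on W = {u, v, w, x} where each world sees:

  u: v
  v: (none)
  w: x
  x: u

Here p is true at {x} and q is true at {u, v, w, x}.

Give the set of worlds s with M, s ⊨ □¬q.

u: successors {v}; ¬q there: v:F. ✗
v: no successors, so □¬q holds vacuously. ✓
w: successors {x}; ¬q there: x:F. ✗
x: successors {u}; ¬q there: u:F. ✗

{v}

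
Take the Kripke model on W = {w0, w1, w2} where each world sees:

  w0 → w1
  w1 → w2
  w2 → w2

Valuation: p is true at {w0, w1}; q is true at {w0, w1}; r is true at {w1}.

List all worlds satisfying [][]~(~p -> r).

{w0, w1, w2}

w0: successors {w1}; []~(~p -> r) there: w1:T. ✓
w1: successors {w2}; []~(~p -> r) there: w2:T. ✓
w2: successors {w2}; []~(~p -> r) there: w2:T. ✓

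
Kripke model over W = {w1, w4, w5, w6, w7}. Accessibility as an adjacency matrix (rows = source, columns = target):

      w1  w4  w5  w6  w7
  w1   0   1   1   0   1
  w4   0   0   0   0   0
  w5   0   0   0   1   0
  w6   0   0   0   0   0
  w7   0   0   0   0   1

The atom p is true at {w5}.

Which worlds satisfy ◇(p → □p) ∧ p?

{w5}

w1: ◇(p → □p) is T, p is F. ✗
w4: ◇(p → □p) is F, p is F. ✗
w5: ◇(p → □p) is T, p is T. ✓
w6: ◇(p → □p) is F, p is F. ✗
w7: ◇(p → □p) is T, p is F. ✗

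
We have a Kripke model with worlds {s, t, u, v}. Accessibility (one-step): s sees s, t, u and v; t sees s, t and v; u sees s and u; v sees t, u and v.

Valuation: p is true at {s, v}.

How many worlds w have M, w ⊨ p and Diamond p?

2

s: p is T, Diamond p is T. ✓
t: p is F, Diamond p is T. ✗
u: p is F, Diamond p is T. ✗
v: p is T, Diamond p is T. ✓
Satisfying worlds: {s, v}.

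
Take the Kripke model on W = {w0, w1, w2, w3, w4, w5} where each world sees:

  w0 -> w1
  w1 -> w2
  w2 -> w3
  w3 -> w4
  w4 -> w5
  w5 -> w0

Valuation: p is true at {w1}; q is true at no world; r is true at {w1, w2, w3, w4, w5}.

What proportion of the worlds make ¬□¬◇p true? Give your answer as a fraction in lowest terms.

1/6

w0: □¬◇p is T. ✗
w1: □¬◇p is T. ✗
w2: □¬◇p is T. ✗
w3: □¬◇p is T. ✗
w4: □¬◇p is T. ✗
w5: □¬◇p is F. ✓
That's 1 of 6 worlds, so 1/6.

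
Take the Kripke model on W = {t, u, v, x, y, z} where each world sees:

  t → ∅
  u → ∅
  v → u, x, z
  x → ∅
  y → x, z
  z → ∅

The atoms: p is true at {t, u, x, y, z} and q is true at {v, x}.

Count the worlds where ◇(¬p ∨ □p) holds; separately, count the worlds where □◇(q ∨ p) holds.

2 and 4

For ◇(¬p ∨ □p):
t: no successors, so ◇(¬p ∨ □p) fails. ✗
u: no successors, so ◇(¬p ∨ □p) fails. ✗
v: successors {u, x, z}; ¬p ∨ □p there: u:T, x:T, z:T. ✓
x: no successors, so ◇(¬p ∨ □p) fails. ✗
y: successors {x, z}; ¬p ∨ □p there: x:T, z:T. ✓
z: no successors, so ◇(¬p ∨ □p) fails. ✗
— 2 worlds.
For □◇(q ∨ p):
t: no successors, so □◇(q ∨ p) holds vacuously. ✓
u: no successors, so □◇(q ∨ p) holds vacuously. ✓
v: successors {u, x, z}; ◇(q ∨ p) there: u:F, x:F, z:F. ✗
x: no successors, so □◇(q ∨ p) holds vacuously. ✓
y: successors {x, z}; ◇(q ∨ p) there: x:F, z:F. ✗
z: no successors, so □◇(q ∨ p) holds vacuously. ✓
— 4 worlds.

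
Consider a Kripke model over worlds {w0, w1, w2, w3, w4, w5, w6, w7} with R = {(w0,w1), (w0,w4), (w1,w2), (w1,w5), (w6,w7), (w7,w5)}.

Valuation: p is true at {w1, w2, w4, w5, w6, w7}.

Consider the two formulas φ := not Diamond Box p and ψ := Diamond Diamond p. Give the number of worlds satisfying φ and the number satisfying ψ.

4 and 2

For not Diamond Box p:
w0: Diamond Box p is T. ✗
w1: Diamond Box p is T. ✗
w2: Diamond Box p is F. ✓
w3: Diamond Box p is F. ✓
w4: Diamond Box p is F. ✓
w5: Diamond Box p is F. ✓
w6: Diamond Box p is T. ✗
w7: Diamond Box p is T. ✗
— 4 worlds.
For Diamond Diamond p:
w0: successors {w1, w4}; Diamond p there: w1:T, w4:F. ✓
w1: successors {w2, w5}; Diamond p there: w2:F, w5:F. ✗
w2: no successors, so Diamond Diamond p fails. ✗
w3: no successors, so Diamond Diamond p fails. ✗
w4: no successors, so Diamond Diamond p fails. ✗
w5: no successors, so Diamond Diamond p fails. ✗
w6: successors {w7}; Diamond p there: w7:T. ✓
w7: successors {w5}; Diamond p there: w5:F. ✗
— 2 worlds.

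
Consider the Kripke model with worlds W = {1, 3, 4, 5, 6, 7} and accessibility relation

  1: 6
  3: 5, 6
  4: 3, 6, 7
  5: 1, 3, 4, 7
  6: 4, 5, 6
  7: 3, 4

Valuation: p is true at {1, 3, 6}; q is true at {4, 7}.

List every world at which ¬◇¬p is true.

1: ◇¬p is F. ✓
3: ◇¬p is T. ✗
4: ◇¬p is T. ✗
5: ◇¬p is T. ✗
6: ◇¬p is T. ✗
7: ◇¬p is T. ✗

{1}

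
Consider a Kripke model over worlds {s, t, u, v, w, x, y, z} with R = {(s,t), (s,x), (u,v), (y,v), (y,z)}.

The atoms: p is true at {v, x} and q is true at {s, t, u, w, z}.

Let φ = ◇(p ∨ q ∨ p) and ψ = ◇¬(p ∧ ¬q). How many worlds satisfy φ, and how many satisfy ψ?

For ◇(p ∨ q ∨ p):
s: successors {t, x}; p ∨ q ∨ p there: t:T, x:T. ✓
t: no successors, so ◇(p ∨ q ∨ p) fails. ✗
u: successors {v}; p ∨ q ∨ p there: v:T. ✓
v: no successors, so ◇(p ∨ q ∨ p) fails. ✗
w: no successors, so ◇(p ∨ q ∨ p) fails. ✗
x: no successors, so ◇(p ∨ q ∨ p) fails. ✗
y: successors {v, z}; p ∨ q ∨ p there: v:T, z:T. ✓
z: no successors, so ◇(p ∨ q ∨ p) fails. ✗
— 3 worlds.
For ◇¬(p ∧ ¬q):
s: successors {t, x}; ¬(p ∧ ¬q) there: t:T, x:F. ✓
t: no successors, so ◇¬(p ∧ ¬q) fails. ✗
u: successors {v}; ¬(p ∧ ¬q) there: v:F. ✗
v: no successors, so ◇¬(p ∧ ¬q) fails. ✗
w: no successors, so ◇¬(p ∧ ¬q) fails. ✗
x: no successors, so ◇¬(p ∧ ¬q) fails. ✗
y: successors {v, z}; ¬(p ∧ ¬q) there: v:F, z:T. ✓
z: no successors, so ◇¬(p ∧ ¬q) fails. ✗
— 2 worlds.

3 and 2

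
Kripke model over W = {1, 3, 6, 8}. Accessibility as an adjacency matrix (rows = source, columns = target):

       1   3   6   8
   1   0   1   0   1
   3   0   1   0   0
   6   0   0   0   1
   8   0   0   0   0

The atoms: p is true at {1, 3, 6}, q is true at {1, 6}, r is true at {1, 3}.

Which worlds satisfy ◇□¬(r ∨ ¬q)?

{1, 6}

1: successors {3, 8}; □¬(r ∨ ¬q) there: 3:F, 8:T. ✓
3: successors {3}; □¬(r ∨ ¬q) there: 3:F. ✗
6: successors {8}; □¬(r ∨ ¬q) there: 8:T. ✓
8: no successors, so ◇□¬(r ∨ ¬q) fails. ✗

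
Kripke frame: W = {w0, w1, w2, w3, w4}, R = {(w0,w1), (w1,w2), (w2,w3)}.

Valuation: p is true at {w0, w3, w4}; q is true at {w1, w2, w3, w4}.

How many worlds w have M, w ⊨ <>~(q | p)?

0

w0: successors {w1}; ~(q | p) there: w1:F. ✗
w1: successors {w2}; ~(q | p) there: w2:F. ✗
w2: successors {w3}; ~(q | p) there: w3:F. ✗
w3: no successors, so <>~(q | p) fails. ✗
w4: no successors, so <>~(q | p) fails. ✗
Satisfying worlds: ∅.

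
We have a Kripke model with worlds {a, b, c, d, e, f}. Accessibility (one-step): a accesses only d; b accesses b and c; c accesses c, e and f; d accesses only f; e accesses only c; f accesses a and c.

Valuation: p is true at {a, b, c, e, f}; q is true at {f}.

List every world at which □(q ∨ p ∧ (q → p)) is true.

a: successors {d}; q ∨ p ∧ (q → p) there: d:F. ✗
b: successors {b, c}; q ∨ p ∧ (q → p) there: b:T, c:T. ✓
c: successors {c, e, f}; q ∨ p ∧ (q → p) there: c:T, e:T, f:T. ✓
d: successors {f}; q ∨ p ∧ (q → p) there: f:T. ✓
e: successors {c}; q ∨ p ∧ (q → p) there: c:T. ✓
f: successors {a, c}; q ∨ p ∧ (q → p) there: a:T, c:T. ✓

{b, c, d, e, f}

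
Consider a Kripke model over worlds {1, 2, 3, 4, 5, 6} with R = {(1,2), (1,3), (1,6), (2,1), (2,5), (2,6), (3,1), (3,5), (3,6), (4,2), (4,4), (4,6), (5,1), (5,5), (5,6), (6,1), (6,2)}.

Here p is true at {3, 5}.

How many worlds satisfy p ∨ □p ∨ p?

2

1: p ∨ □p is F, p is F. ✗
2: p ∨ □p is F, p is F. ✗
3: p ∨ □p is T, p is T. ✓
4: p ∨ □p is F, p is F. ✗
5: p ∨ □p is T, p is T. ✓
6: p ∨ □p is F, p is F. ✗
Satisfying worlds: {3, 5}.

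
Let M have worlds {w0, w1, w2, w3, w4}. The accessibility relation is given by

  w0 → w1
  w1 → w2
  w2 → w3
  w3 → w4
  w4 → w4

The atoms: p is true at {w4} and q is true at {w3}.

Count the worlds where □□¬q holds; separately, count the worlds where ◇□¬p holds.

4 and 2

For □□¬q:
w0: successors {w1}; □¬q there: w1:T. ✓
w1: successors {w2}; □¬q there: w2:F. ✗
w2: successors {w3}; □¬q there: w3:T. ✓
w3: successors {w4}; □¬q there: w4:T. ✓
w4: successors {w4}; □¬q there: w4:T. ✓
— 4 worlds.
For ◇□¬p:
w0: successors {w1}; □¬p there: w1:T. ✓
w1: successors {w2}; □¬p there: w2:T. ✓
w2: successors {w3}; □¬p there: w3:F. ✗
w3: successors {w4}; □¬p there: w4:F. ✗
w4: successors {w4}; □¬p there: w4:F. ✗
— 2 worlds.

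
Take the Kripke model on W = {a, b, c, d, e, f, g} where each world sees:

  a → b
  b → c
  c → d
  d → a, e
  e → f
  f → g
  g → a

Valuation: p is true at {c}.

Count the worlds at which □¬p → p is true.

2

a: □¬p is T, p is F. ✗
b: □¬p is F, p is F. ✓
c: □¬p is T, p is T. ✓
d: □¬p is T, p is F. ✗
e: □¬p is T, p is F. ✗
f: □¬p is T, p is F. ✗
g: □¬p is T, p is F. ✗
Satisfying worlds: {b, c}.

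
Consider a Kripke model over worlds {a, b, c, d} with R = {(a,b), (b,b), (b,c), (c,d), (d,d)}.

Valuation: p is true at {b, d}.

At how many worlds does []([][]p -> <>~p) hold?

1

a: successors {b}; [][]p -> <>~p there: b:T. ✓
b: successors {b, c}; [][]p -> <>~p there: b:T, c:F. ✗
c: successors {d}; [][]p -> <>~p there: d:F. ✗
d: successors {d}; [][]p -> <>~p there: d:F. ✗
Satisfying worlds: {a}.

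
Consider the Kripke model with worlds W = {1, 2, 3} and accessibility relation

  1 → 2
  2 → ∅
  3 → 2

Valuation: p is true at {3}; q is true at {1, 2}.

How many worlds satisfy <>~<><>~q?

1: successors {2}; ~<><>~q there: 2:T. ✓
2: no successors, so <>~<><>~q fails. ✗
3: successors {2}; ~<><>~q there: 2:T. ✓
Satisfying worlds: {1, 3}.

2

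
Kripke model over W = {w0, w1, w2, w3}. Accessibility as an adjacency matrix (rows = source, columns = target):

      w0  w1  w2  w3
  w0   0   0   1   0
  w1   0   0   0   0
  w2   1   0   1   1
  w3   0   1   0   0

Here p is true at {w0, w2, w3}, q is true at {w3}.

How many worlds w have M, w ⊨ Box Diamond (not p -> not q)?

3

w0: successors {w2}; Diamond (not p -> not q) there: w2:T. ✓
w1: no successors, so Box Diamond (not p -> not q) holds vacuously. ✓
w2: successors {w0, w2, w3}; Diamond (not p -> not q) there: w0:T, w2:T, w3:T. ✓
w3: successors {w1}; Diamond (not p -> not q) there: w1:F. ✗
Satisfying worlds: {w0, w1, w2}.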